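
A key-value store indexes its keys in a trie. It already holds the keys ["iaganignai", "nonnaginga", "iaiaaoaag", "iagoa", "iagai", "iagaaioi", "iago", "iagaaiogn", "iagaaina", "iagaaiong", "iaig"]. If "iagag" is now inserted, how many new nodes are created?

Walking "iagag" from the root, the first 4 characters ("iaga") follow existing edges; "g" is the first miss.
New nodes needed: |"iagag"| − 4 = 5 − 4 = 1.

1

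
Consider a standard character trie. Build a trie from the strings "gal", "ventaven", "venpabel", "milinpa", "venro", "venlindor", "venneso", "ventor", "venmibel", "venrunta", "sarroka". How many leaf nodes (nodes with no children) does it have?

11

Leaves are exactly the stored words that no other stored word extends.
Those words: "gal", "milinpa", "sarroka", "venlindor", "venmibel", "venneso", "venpabel", "venro", "venrunta", "ventaven", "ventor"
Leaf count: 11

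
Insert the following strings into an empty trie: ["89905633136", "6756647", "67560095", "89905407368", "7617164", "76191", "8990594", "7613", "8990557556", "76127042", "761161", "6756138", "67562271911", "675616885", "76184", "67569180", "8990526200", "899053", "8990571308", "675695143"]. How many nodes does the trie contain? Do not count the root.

Insert word by word; a character creates a node only if that edge doesn't already exist:
  "89905633136" → 11 new (8, 9, 9, 0, 5, 6, 3, 3, 1, 3, 6)
  "6756647" → 7 new (6, 7, 5, 6, 6, 4, 7)
  "67560095" → prefix "6756" already present; 4 new (0, 0, 9, 5)
  "89905407368" → prefix "89905" already present; 6 new (4, 0, 7, 3, 6, 8)
  "7617164" → 7 new (7, 6, 1, 7, 1, 6, 4)
  "76191" → prefix "761" already present; 2 new (9, 1)
  "8990594" → prefix "89905" already present; 2 new (9, 4)
  "7613" → prefix "761" already present; 1 new (3)
  "8990557556" → prefix "89905" already present; 5 new (5, 7, 5, 5, 6)
  "76127042" → prefix "761" already present; 5 new (2, 7, 0, 4, 2)
  "761161" → prefix "761" already present; 3 new (1, 6, 1)
  "6756138" → prefix "6756" already present; 3 new (1, 3, 8)
  "67562271911" → prefix "6756" already present; 7 new (2, 2, 7, 1, 9, 1, 1)
  "675616885" → prefix "67561" already present; 4 new (6, 8, 8, 5)
  "76184" → prefix "761" already present; 2 new (8, 4)
  "67569180" → prefix "6756" already present; 4 new (9, 1, 8, 0)
  "8990526200" → prefix "89905" already present; 5 new (2, 6, 2, 0, 0)
  "899053" → prefix "89905" already present; 1 new (3)
  "8990571308" → prefix "89905" already present; 5 new (7, 1, 3, 0, 8)
  "675695143" → prefix "67569" already present; 4 new (5, 1, 4, 3)
Total nodes = 11 + 7 + 4 + 6 + 7 + 2 + 2 + 1 + 5 + 5 + 3 + 3 + 7 + 4 + 2 + 4 + 5 + 1 + 5 + 4 = 88

88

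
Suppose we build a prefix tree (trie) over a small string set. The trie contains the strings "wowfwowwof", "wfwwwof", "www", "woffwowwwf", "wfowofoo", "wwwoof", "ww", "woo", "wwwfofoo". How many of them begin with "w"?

9

Filter for entries beginning with "w":
Matches: "wfowofoo", "wfwwwof", "woffwowwwf", "woo", "wowfwowwof", "ww", "www", "wwwfofoo", "wwwoof"
Count: 9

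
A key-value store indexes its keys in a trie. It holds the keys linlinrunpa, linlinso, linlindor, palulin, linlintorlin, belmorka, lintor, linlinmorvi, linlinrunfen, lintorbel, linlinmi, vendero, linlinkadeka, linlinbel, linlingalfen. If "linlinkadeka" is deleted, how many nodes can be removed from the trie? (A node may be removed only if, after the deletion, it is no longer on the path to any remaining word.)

After clearing the end-marker at "linlinkadeka", prune upward until reaching a node still needed by another word.
The suffix "kadeka" (6 nodes) is used only by "linlinkadeka"; the node for "linlin" still has the child "r", so pruning stops there.
Nodes removed: 6

6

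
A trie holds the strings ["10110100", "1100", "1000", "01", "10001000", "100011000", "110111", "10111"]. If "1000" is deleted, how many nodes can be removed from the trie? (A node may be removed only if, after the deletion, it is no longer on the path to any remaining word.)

0

Walk "1000" from the leaf back toward the root, removing each node that no remaining word uses.
Every node on "1000" is still needed (e.g. by "10001000"), so nothing is freed.
Nodes removed: 0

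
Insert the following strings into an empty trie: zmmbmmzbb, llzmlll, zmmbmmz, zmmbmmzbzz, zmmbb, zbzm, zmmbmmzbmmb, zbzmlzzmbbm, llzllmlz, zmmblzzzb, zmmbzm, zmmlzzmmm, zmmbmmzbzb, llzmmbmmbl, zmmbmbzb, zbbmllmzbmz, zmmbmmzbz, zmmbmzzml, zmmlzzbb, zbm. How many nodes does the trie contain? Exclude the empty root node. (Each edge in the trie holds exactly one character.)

For each word, the new-node count is its length minus the longest prefix already in the trie:
  "zmmbmmzbb" → 9 new (z, m, m, b, m, m, z, b, b)
  "llzmlll" → 7 new (l, l, z, m, l, l, l)
  "zmmbmmz" → prefix "zmmbmmz" already present; 0 new (none)
  "zmmbmmzbzz" → prefix "zmmbmmzb" already present; 2 new (z, z)
  "zmmbb" → prefix "zmmb" already present; 1 new (b)
  "zbzm" → prefix "z" already present; 3 new (b, z, m)
  "zmmbmmzbmmb" → prefix "zmmbmmzb" already present; 3 new (m, m, b)
  "zbzmlzzmbbm" → prefix "zbzm" already present; 7 new (l, z, z, m, b, b, m)
  "llzllmlz" → prefix "llz" already present; 5 new (l, l, m, l, z)
  "zmmblzzzb" → prefix "zmmb" already present; 5 new (l, z, z, z, b)
  "zmmbzm" → prefix "zmmb" already present; 2 new (z, m)
  "zmmlzzmmm" → prefix "zmm" already present; 6 new (l, z, z, m, m, m)
  "zmmbmmzbzb" → prefix "zmmbmmzbz" already present; 1 new (b)
  "llzmmbmmbl" → prefix "llzm" already present; 6 new (m, b, m, m, b, l)
  "zmmbmbzb" → prefix "zmmbm" already present; 3 new (b, z, b)
  "zbbmllmzbmz" → prefix "zb" already present; 9 new (b, m, l, l, m, z, b, m, z)
  "zmmbmmzbz" → prefix "zmmbmmzbz" already present; 0 new (none)
  "zmmbmzzml" → prefix "zmmbm" already present; 4 new (z, z, m, l)
  "zmmlzzbb" → prefix "zmmlzz" already present; 2 new (b, b)
  "zbm" → prefix "zb" already present; 1 new (m)
Total nodes = 9 + 7 + 0 + 2 + 1 + 3 + 3 + 7 + 5 + 5 + 2 + 6 + 1 + 6 + 3 + 9 + 0 + 4 + 2 + 1 = 76

76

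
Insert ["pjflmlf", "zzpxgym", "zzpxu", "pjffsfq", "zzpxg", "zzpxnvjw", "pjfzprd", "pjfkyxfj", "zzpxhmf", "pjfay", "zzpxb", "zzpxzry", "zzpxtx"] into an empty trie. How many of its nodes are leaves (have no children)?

12

Leaves are exactly the stored words that no other stored word extends.
Those words: "pjfay", "pjffsfq", "pjfkyxfj", "pjflmlf", "pjfzprd", "zzpxb", "zzpxgym", "zzpxhmf", "zzpxnvjw", "zzpxtx", "zzpxu", "zzpxzry"
Leaf count: 12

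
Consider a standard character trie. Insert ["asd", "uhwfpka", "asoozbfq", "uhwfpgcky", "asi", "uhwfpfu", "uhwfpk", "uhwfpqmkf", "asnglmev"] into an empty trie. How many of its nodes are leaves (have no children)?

A leaf is a node with no children — equivalently, the end of a word that is not a proper prefix of any other stored word.
Those words: "asd", "asi", "asnglmev", "asoozbfq", "uhwfpfu", "uhwfpgcky", "uhwfpka", "uhwfpqmkf"
Leaf count: 8

8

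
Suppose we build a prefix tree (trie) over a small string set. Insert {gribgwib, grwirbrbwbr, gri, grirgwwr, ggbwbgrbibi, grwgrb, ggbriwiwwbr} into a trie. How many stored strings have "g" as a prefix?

Walk to "g"; the words in its subtree are exactly those with that prefix.
Matches: "ggbriwiwwbr", "ggbwbgrbibi", "gri", "gribgwib", "grirgwwr", "grwgrb", "grwirbrbwbr"
Count: 7

7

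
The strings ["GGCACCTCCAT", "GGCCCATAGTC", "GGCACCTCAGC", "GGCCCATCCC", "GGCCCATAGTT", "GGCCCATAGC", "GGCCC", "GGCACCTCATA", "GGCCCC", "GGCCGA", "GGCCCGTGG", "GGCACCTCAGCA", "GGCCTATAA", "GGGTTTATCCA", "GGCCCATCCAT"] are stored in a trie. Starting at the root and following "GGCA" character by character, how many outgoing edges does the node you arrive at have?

Follow the path "GGCA" to its node, then look at its outgoing edges.
Distinct next characters after "GGCA": C.
That node has 1 child edge.

1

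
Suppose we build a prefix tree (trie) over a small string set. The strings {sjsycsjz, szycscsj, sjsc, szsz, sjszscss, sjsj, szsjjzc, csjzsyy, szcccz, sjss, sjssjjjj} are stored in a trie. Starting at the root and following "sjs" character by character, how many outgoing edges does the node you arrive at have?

5

The children of the "sjs" node are the distinct next characters among strings starting with "sjs".
Characters that immediately follow "sjs" among the stored strings: {c, j, s, y, z}.
That node has 5 child edges.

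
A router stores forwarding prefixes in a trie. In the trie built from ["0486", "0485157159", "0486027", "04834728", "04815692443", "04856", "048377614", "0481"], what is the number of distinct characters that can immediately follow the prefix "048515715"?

The children of the "048515715" node are the distinct next characters among strings starting with "048515715".
Distinct next characters after "048515715": 9.
That node has 1 child edge.

1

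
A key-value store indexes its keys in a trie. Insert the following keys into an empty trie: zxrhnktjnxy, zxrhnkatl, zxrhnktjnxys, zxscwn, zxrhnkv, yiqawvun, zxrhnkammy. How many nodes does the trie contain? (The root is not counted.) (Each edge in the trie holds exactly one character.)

Count nodes per top-level branch (shared prefixes stored once):
  'y'-branch (yiqawvun): 8 nodes
  'z'-branch (zxrhnkammy, zxrhnkatl, zxrhnktjnxy, zxrhnktjnxys, zxrhnkv, zxscwn): 23 nodes
Sum: 31

31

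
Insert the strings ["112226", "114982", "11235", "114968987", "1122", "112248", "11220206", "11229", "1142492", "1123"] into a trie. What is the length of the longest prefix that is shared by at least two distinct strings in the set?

4

Look for the deepest trie node that still has at least two words in its subtree.
e.g. "1122" and "11220206" share the prefix "1122" of length 4; no pair shares a longer one.
Longest shared-prefix length: 4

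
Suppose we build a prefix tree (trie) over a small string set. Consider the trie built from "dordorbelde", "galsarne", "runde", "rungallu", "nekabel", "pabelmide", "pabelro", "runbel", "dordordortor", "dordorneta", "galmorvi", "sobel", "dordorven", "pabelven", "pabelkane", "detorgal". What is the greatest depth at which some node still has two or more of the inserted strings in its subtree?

6

Equivalently: take the maximum, over all pairs, of their longest common prefix length.
e.g. "dordorbelde" and "dordordortor" share the prefix "dordor" of length 6; no pair shares a longer one.
Longest shared-prefix length: 6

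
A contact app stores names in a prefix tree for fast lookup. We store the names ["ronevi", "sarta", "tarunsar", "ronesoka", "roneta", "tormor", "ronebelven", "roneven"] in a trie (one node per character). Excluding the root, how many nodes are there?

38

Trie structure (* marks end of a word):
(root)
├─ r
│  └─ o
│     └─ n
│        └─ e
│           ├─ b
│           │  └─ e
│           │     └─ l
│           │        └─ v
│           │           └─ e
│           │              └─ n *
│           ├─ s
│           │  └─ o
│           │     └─ k
│           │        └─ a *
│           ├─ t
│           │  └─ a *
│           └─ v
│              ├─ e
│              │  └─ n *
│              └─ i *
├─ s
│  └─ a
│     └─ r
│        └─ t
│           └─ a *
└─ t
   ├─ a
   │  └─ r
   │     └─ u
   │        └─ n
   │           └─ s
   │              └─ a
   │                 └─ r *
   └─ o
      └─ r
         └─ m
            └─ o
               └─ r *
Counting every labelled node above: 38.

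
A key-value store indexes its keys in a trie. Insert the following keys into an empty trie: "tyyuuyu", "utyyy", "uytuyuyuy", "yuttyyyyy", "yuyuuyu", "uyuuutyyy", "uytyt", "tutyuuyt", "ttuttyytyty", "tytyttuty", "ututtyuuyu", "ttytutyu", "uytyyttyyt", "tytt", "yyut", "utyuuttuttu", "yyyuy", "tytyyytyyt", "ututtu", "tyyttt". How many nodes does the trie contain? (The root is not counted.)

112

For each word, the new-node count is its length minus the longest prefix already in the trie:
  "tyyuuyu" → 7 new (t, y, y, u, u, y, u)
  "utyyy" → 5 new (u, t, y, y, y)
  "uytuyuyuy" → prefix "u" already present; 8 new (y, t, u, y, u, y, u, y)
  "yuttyyyyy" → 9 new (y, u, t, t, y, y, y, y, y)
  "yuyuuyu" → prefix "yu" already present; 5 new (y, u, u, y, u)
  "uyuuutyyy" → prefix "uy" already present; 7 new (u, u, u, t, y, y, y)
  "uytyt" → prefix "uyt" already present; 2 new (y, t)
  "tutyuuyt" → prefix "t" already present; 7 new (u, t, y, u, u, y, t)
  "ttuttyytyty" → prefix "t" already present; 10 new (t, u, t, t, y, y, t, y, t, y)
  "tytyttuty" → prefix "ty" already present; 7 new (t, y, t, t, u, t, y)
  "ututtyuuyu" → prefix "ut" already present; 8 new (u, t, t, y, u, u, y, u)
  "ttytutyu" → prefix "tt" already present; 6 new (y, t, u, t, y, u)
  "uytyyttyyt" → prefix "uyty" already present; 6 new (y, t, t, y, y, t)
  "tytt" → prefix "tyt" already present; 1 new (t)
  "yyut" → prefix "y" already present; 3 new (y, u, t)
  "utyuuttuttu" → prefix "uty" already present; 8 new (u, u, t, t, u, t, t, u)
  "yyyuy" → prefix "yy" already present; 3 new (y, u, y)
  "tytyyytyyt" → prefix "tyty" already present; 6 new (y, y, t, y, y, t)
  "ututtu" → prefix "ututt" already present; 1 new (u)
  "tyyttt" → prefix "tyy" already present; 3 new (t, t, t)
Total nodes = 7 + 5 + 8 + 9 + 5 + 7 + 2 + 7 + 10 + 7 + 8 + 6 + 6 + 1 + 3 + 8 + 3 + 6 + 1 + 3 = 112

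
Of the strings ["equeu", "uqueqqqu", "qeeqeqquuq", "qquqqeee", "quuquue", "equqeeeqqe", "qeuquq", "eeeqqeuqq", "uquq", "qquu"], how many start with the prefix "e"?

3

Traverse to the node for "e", then collect every word in that subtree.
Words under "e": eeeqqeuqq, equeu, equqeeeqqe
Count: 3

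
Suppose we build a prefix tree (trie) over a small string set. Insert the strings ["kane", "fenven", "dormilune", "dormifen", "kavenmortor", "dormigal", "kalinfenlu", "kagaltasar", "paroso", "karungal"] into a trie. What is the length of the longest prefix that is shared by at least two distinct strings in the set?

Look for the deepest trie node that still has at least two words in its subtree.
"dormifen" and "dormigal" agree on "dormi" (5 characters) before diverging; nothing deeper is shared.
Longest shared-prefix length: 5

5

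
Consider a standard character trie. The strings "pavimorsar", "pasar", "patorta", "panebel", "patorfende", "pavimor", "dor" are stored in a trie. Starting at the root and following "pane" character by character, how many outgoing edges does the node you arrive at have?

1

Follow the path "pane" to its node, then look at its outgoing edges.
Characters that immediately follow "pane" among the stored strings: {b}.
That node has 1 child edge.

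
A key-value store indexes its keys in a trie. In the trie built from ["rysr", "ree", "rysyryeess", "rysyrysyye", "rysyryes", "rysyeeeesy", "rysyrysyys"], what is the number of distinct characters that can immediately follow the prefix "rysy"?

2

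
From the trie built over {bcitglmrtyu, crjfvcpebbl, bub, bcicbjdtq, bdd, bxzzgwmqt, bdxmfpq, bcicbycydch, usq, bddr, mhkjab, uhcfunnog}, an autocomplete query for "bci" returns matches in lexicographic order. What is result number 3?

Words with prefix "bci", in lexicographic order: "bcicbjdtq", "bcicbycydch", "bcitglmrtyu"
The 3rd is bcitglmrtyu.

bcitglmrtyu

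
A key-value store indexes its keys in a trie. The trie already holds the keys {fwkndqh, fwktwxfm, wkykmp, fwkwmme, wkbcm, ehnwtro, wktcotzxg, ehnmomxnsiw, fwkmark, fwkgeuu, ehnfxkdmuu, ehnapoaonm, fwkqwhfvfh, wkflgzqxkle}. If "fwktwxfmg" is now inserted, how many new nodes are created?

1

"fwktwxfm" is already a path in the trie; the remaining "g" must be added.
Each of the 1 remaining characters creates one node.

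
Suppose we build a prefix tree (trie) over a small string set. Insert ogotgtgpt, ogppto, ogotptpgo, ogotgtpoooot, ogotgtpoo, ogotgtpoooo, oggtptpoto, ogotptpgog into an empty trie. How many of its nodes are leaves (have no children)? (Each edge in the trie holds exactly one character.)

5

A leaf is a node with no children — equivalently, the end of a word that is not a proper prefix of any other stored word.
Those words: "oggtptpoto", "ogotgtgpt", "ogotgtpoooot", "ogotptpgog", "ogppto"
Leaf count: 5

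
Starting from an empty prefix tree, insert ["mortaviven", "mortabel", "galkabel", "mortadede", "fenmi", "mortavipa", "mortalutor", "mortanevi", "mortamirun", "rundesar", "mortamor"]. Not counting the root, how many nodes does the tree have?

56

For each word, the new-node count is its length minus the longest prefix already in the trie:
  "mortaviven" → 10 new (m, o, r, t, a, v, i, v, e, n)
  "mortabel" → prefix "morta" already present; 3 new (b, e, l)
  "galkabel" → 8 new (g, a, l, k, a, b, e, l)
  "mortadede" → prefix "morta" already present; 4 new (d, e, d, e)
  "fenmi" → 5 new (f, e, n, m, i)
  "mortavipa" → prefix "mortavi" already present; 2 new (p, a)
  "mortalutor" → prefix "morta" already present; 5 new (l, u, t, o, r)
  "mortanevi" → prefix "morta" already present; 4 new (n, e, v, i)
  "mortamirun" → prefix "morta" already present; 5 new (m, i, r, u, n)
  "rundesar" → 8 new (r, u, n, d, e, s, a, r)
  "mortamor" → prefix "mortam" already present; 2 new (o, r)
Total nodes = 10 + 3 + 8 + 4 + 5 + 2 + 5 + 4 + 5 + 8 + 2 = 56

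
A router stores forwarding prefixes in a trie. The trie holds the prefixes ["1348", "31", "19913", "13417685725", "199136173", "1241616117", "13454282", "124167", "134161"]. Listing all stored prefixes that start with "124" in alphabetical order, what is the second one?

124167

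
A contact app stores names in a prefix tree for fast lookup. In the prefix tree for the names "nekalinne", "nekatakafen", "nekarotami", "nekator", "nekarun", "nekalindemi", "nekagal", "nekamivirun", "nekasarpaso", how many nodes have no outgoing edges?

A leaf is a node with no children — equivalently, the end of a word that is not a proper prefix of any other stored word.
Those words: "nekagal", "nekalindemi", "nekalinne", "nekamivirun", "nekarotami", "nekarun", "nekasarpaso", "nekatakafen", "nekator"
Leaf count: 9

9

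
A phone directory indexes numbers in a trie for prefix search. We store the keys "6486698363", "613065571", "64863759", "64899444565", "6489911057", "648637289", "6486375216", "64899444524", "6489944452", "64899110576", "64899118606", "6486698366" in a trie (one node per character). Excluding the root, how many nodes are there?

Trace insertions, counting only characters that open a new branch:
  "6486698363" → 10 new (6, 4, 8, 6, 6, 9, 8, 3, 6, 3)
  "613065571" → prefix "6" already present; 8 new (1, 3, 0, 6, 5, 5, 7, 1)
  "64863759" → prefix "6486" already present; 4 new (3, 7, 5, 9)
  "64899444565" → prefix "648" already present; 8 new (9, 9, 4, 4, 4, 5, 6, 5)
  "6489911057" → prefix "64899" already present; 5 new (1, 1, 0, 5, 7)
  "648637289" → prefix "648637" already present; 3 new (2, 8, 9)
  "6486375216" → prefix "6486375" already present; 3 new (2, 1, 6)
  "64899444524" → prefix "648994445" already present; 2 new (2, 4)
  "6489944452" → prefix "6489944452" already present; 0 new (none)
  "64899110576" → prefix "6489911057" already present; 1 new (6)
  "64899118606" → prefix "6489911" already present; 4 new (8, 6, 0, 6)
  "6486698366" → prefix "648669836" already present; 1 new (6)
Total nodes = 10 + 8 + 4 + 8 + 5 + 3 + 3 + 2 + 0 + 1 + 4 + 1 = 49

49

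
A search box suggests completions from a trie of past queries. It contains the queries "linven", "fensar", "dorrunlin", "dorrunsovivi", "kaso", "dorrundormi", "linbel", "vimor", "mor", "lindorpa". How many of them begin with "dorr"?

Traverse to the node for "dorr", then collect every word in that subtree.
Matches: "dorrundormi", "dorrunlin", "dorrunsovivi"
Count: 3

3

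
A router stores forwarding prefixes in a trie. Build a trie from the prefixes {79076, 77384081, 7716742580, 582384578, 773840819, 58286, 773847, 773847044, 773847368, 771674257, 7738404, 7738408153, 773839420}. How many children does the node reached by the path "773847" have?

2

Follow the path "773847" to its node, then look at its outgoing edges.
Characters that immediately follow "773847" among the stored strings: {0, 3}.
That node has 2 child edges.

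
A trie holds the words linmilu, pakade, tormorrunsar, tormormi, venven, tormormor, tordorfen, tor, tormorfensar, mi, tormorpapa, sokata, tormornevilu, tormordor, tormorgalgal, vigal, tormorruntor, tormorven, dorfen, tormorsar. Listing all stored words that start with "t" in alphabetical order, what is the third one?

tormordor

DFS of the "t" subtree visits, in order: "tor", "tordorfen", "tormordor", "tormorfensar", "tormorgalgal", "tormormi", "tormormor", "tormornevilu", "tormorpapa", "tormorrunsar", "tormorruntor", "tormorsar", "tormorven"
The 3rd is tormordor.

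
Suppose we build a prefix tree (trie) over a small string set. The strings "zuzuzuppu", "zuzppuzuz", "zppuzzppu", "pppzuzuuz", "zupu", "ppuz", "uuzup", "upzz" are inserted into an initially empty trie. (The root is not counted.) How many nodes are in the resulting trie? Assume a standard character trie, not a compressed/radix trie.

Trace insertions, counting only characters that open a new branch:
  "zuzuzuppu" → 9 new (z, u, z, u, z, u, p, p, u)
  "zuzppuzuz" → prefix "zuz" already present; 6 new (p, p, u, z, u, z)
  "zppuzzppu" → prefix "z" already present; 8 new (p, p, u, z, z, p, p, u)
  "pppzuzuuz" → 9 new (p, p, p, z, u, z, u, u, z)
  "zupu" → prefix "zu" already present; 2 new (p, u)
  "ppuz" → prefix "pp" already present; 2 new (u, z)
  "uuzup" → 5 new (u, u, z, u, p)
  "upzz" → prefix "u" already present; 3 new (p, z, z)
Total nodes = 9 + 6 + 8 + 9 + 2 + 2 + 5 + 3 = 44

44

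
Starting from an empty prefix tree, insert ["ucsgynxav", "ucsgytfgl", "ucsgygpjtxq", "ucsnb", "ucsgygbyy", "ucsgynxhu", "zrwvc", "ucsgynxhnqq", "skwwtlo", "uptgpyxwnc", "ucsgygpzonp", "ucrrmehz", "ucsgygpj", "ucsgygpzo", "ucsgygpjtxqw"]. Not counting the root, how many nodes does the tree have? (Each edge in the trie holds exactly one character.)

For each word, the new-node count is its length minus the longest prefix already in the trie:
  "ucsgynxav" → 9 new (u, c, s, g, y, n, x, a, v)
  "ucsgytfgl" → prefix "ucsgy" already present; 4 new (t, f, g, l)
  "ucsgygpjtxq" → prefix "ucsgy" already present; 6 new (g, p, j, t, x, q)
  "ucsnb" → prefix "ucs" already present; 2 new (n, b)
  "ucsgygbyy" → prefix "ucsgyg" already present; 3 new (b, y, y)
  "ucsgynxhu" → prefix "ucsgynx" already present; 2 new (h, u)
  "zrwvc" → 5 new (z, r, w, v, c)
  "ucsgynxhnqq" → prefix "ucsgynxh" already present; 3 new (n, q, q)
  "skwwtlo" → 7 new (s, k, w, w, t, l, o)
  "uptgpyxwnc" → prefix "u" already present; 9 new (p, t, g, p, y, x, w, n, c)
  "ucsgygpzonp" → prefix "ucsgygp" already present; 4 new (z, o, n, p)
  "ucrrmehz" → prefix "uc" already present; 6 new (r, r, m, e, h, z)
  "ucsgygpj" → prefix "ucsgygpj" already present; 0 new (none)
  "ucsgygpzo" → prefix "ucsgygpzo" already present; 0 new (none)
  "ucsgygpjtxqw" → prefix "ucsgygpjtxq" already present; 1 new (w)
Total nodes = 9 + 4 + 6 + 2 + 3 + 2 + 5 + 3 + 7 + 9 + 4 + 6 + 0 + 0 + 1 = 61

61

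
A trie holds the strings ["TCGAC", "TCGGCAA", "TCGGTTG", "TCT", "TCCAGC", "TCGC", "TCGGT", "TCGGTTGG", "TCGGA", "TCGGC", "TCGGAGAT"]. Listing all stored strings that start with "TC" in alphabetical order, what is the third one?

DFS of the "TC" subtree visits, in order: "TCCAGC", "TCGAC", "TCGC", "TCGGA", "TCGGAGAT", "TCGGC", "TCGGCAA", "TCGGT", "TCGGTTG", "TCGGTTGG", "TCT"
Position 3: TCGC

TCGC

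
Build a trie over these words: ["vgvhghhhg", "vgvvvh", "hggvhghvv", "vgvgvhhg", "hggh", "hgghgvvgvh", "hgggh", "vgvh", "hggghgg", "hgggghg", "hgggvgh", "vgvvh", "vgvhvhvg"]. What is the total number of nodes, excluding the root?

48

For each word, the new-node count is its length minus the longest prefix already in the trie:
  "vgvhghhhg" → 9 new (v, g, v, h, g, h, h, h, g)
  "vgvvvh" → prefix "vgv" already present; 3 new (v, v, h)
  "hggvhghvv" → 9 new (h, g, g, v, h, g, h, v, v)
  "vgvgvhhg" → prefix "vgv" already present; 5 new (g, v, h, h, g)
  "hggh" → prefix "hgg" already present; 1 new (h)
  "hgghgvvgvh" → prefix "hggh" already present; 6 new (g, v, v, g, v, h)
  "hgggh" → prefix "hgg" already present; 2 new (g, h)
  "vgvh" → prefix "vgvh" already present; 0 new (none)
  "hggghgg" → prefix "hgggh" already present; 2 new (g, g)
  "hgggghg" → prefix "hggg" already present; 3 new (g, h, g)
  "hgggvgh" → prefix "hggg" already present; 3 new (v, g, h)
  "vgvvh" → prefix "vgvv" already present; 1 new (h)
  "vgvhvhvg" → prefix "vgvh" already present; 4 new (v, h, v, g)
Total nodes = 9 + 3 + 9 + 5 + 1 + 6 + 2 + 0 + 2 + 3 + 3 + 1 + 4 = 48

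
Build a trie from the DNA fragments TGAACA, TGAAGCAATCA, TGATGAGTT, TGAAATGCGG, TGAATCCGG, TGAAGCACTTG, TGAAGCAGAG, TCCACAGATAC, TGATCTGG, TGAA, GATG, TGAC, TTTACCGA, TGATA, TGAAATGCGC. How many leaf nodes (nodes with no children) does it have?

14

Leaves are exactly the stored words that no other stored word extends.
Those words: "GATG", "TCCACAGATAC", "TGAAATGCGC", "TGAAATGCGG", "TGAACA", "TGAAGCAATCA", "TGAAGCACTTG", "TGAAGCAGAG", "TGAATCCGG", "TGAC", "TGATA", "TGATCTGG", "TGATGAGTT", "TTTACCGA"
Leaf count: 14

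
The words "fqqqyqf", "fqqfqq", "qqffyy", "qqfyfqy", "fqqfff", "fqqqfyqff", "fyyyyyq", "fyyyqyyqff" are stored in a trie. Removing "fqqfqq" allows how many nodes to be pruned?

After clearing the end-marker at "fqqfqq", prune upward until reaching a node still needed by another word.
The suffix "qq" (2 nodes) is used only by "fqqfqq"; the node for "fqqf" still has the child "f", so pruning stops there.
Nodes removed: 2

2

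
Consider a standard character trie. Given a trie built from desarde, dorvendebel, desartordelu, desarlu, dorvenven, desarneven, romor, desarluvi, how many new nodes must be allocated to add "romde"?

The longest prefix of "romde" already in the trie is "rom" (length 3).
Each of the 2 remaining characters creates one node.

2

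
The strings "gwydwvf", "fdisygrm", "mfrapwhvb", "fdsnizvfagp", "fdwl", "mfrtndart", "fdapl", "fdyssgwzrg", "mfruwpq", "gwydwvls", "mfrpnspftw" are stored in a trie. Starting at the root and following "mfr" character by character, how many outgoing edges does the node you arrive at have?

4

Walk "mfr" from the root, arriving at one node.
Distinct next characters after "mfr": a, p, t, u.
That node has 4 child edges.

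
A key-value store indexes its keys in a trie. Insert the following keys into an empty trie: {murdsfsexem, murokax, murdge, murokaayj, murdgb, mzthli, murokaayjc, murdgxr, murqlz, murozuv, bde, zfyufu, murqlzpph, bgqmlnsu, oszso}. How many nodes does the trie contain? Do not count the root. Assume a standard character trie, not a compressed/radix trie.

Count nodes per top-level branch (shared prefixes stored once):
  'b'-branch (bde, bgqmlnsu): 10 nodes
  'm'-branch (murdgb, murdge, murdgxr, murdsfsexem, murokaayj, murokaayjc, murokax, murozuv, murqlz, murqlzpph, mzthli): 38 nodes
  'o'-branch (oszso): 5 nodes
  'z'-branch (zfyufu): 6 nodes
Sum: 59

59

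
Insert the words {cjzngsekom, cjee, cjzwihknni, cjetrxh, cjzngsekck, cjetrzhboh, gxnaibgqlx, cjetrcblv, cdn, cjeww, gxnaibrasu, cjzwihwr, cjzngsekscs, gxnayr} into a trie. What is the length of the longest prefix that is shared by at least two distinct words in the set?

8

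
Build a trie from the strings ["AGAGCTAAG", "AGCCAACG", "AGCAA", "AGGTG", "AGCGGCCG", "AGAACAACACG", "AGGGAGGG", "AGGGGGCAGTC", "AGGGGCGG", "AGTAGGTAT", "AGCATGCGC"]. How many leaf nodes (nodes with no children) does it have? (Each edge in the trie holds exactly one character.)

11

Leaves are exactly the stored words that no other stored word extends.
Those words: "AGAACAACACG", "AGAGCTAAG", "AGCAA", "AGCATGCGC", "AGCCAACG", "AGCGGCCG", "AGGGAGGG", "AGGGGCGG", "AGGGGGCAGTC", "AGGTG", "AGTAGGTAT"
Leaf count: 11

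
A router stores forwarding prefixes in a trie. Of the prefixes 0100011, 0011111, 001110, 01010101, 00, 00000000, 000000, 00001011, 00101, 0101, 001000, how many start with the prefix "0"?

Walk to "0"; the words in its subtree are exactly those with that prefix.
Matches: "00", "000000", "00000000", "00001011", "001000", "00101", "001110", "0011111", "0100011", "0101", "01010101"
Count: 11

11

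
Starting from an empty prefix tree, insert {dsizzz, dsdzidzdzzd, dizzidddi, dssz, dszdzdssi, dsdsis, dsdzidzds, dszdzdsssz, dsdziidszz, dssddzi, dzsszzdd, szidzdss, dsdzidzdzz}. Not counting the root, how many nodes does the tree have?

Trace insertions, counting only characters that open a new branch:
  "dsizzz" → 6 new (d, s, i, z, z, z)
  "dsdzidzdzzd" → prefix "ds" already present; 9 new (d, z, i, d, z, d, z, z, d)
  "dizzidddi" → prefix "d" already present; 8 new (i, z, z, i, d, d, d, i)
  "dssz" → prefix "ds" already present; 2 new (s, z)
  "dszdzdssi" → prefix "ds" already present; 7 new (z, d, z, d, s, s, i)
  "dsdsis" → prefix "dsd" already present; 3 new (s, i, s)
  "dsdzidzds" → prefix "dsdzidzd" already present; 1 new (s)
  "dszdzdsssz" → prefix "dszdzdss" already present; 2 new (s, z)
  "dsdziidszz" → prefix "dsdzi" already present; 5 new (i, d, s, z, z)
  "dssddzi" → prefix "dss" already present; 4 new (d, d, z, i)
  "dzsszzdd" → prefix "d" already present; 7 new (z, s, s, z, z, d, d)
  "szidzdss" → 8 new (s, z, i, d, z, d, s, s)
  "dsdzidzdzz" → prefix "dsdzidzdzz" already present; 0 new (none)
Total nodes = 6 + 9 + 8 + 2 + 7 + 3 + 1 + 2 + 5 + 4 + 7 + 8 + 0 = 62

62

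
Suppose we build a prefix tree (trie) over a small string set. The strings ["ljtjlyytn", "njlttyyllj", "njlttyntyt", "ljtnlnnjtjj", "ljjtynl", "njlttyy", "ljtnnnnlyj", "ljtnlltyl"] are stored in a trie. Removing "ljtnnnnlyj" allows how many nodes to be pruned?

After clearing the end-marker at "ljtnnnnlyj", prune upward until reaching a node still needed by another word.
The suffix "nnnlyj" (6 nodes) is used only by "ljtnnnnlyj"; the node for "ljtn" still has the child "l", so pruning stops there.
Nodes removed: 6

6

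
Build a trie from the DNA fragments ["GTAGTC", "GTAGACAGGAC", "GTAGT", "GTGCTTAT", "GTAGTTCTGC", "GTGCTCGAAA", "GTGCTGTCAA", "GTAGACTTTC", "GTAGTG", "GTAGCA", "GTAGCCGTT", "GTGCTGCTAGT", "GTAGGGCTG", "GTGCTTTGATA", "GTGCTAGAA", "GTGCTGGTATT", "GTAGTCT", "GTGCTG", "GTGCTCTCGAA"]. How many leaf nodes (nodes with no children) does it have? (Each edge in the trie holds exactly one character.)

A leaf is a node with no children — equivalently, the end of a word that is not a proper prefix of any other stored word.
Those words: "GTAGACAGGAC", "GTAGACTTTC", "GTAGCA", "GTAGCCGTT", "GTAGGGCTG", "GTAGTCT", "GTAGTG", "GTAGTTCTGC", "GTGCTAGAA", "GTGCTCGAAA", "GTGCTCTCGAA", "GTGCTGCTAGT", "GTGCTGGTATT", "GTGCTGTCAA", "GTGCTTAT", "GTGCTTTGATA"
Leaf count: 16

16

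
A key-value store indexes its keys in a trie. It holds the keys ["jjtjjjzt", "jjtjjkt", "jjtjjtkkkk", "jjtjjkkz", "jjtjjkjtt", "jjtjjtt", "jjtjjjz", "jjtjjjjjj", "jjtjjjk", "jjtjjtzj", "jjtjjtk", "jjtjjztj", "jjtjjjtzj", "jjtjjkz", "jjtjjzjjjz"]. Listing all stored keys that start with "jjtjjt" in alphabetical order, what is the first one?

DFS of the "jjtjjt" subtree visits, in order: "jjtjjtk", "jjtjjtkkkk", "jjtjjtt", "jjtjjtzj"
The 1st is jjtjjtk.

jjtjjtk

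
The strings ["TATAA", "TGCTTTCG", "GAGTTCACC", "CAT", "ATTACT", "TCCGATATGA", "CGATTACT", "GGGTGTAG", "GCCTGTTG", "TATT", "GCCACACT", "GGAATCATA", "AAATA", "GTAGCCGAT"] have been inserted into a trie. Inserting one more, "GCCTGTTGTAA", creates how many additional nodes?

Walking "GCCTGTTGTAA" from the root, the first 8 characters ("GCCTGTTG") follow existing edges; "T" is the first miss.
So 11 − 8 = 3 new nodes.

3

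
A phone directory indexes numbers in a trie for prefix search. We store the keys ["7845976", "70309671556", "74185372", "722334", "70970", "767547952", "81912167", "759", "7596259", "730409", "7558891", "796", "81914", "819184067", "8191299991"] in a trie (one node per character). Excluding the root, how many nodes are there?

Trace insertions, counting only characters that open a new branch:
  "7845976" → 7 new (7, 8, 4, 5, 9, 7, 6)
  "70309671556" → prefix "7" already present; 10 new (0, 3, 0, 9, 6, 7, 1, 5, 5, 6)
  "74185372" → prefix "7" already present; 7 new (4, 1, 8, 5, 3, 7, 2)
  "722334" → prefix "7" already present; 5 new (2, 2, 3, 3, 4)
  "70970" → prefix "70" already present; 3 new (9, 7, 0)
  "767547952" → prefix "7" already present; 8 new (6, 7, 5, 4, 7, 9, 5, 2)
  "81912167" → 8 new (8, 1, 9, 1, 2, 1, 6, 7)
  "759" → prefix "7" already present; 2 new (5, 9)
  "7596259" → prefix "759" already present; 4 new (6, 2, 5, 9)
  "730409" → prefix "7" already present; 5 new (3, 0, 4, 0, 9)
  "7558891" → prefix "75" already present; 5 new (5, 8, 8, 9, 1)
  "796" → prefix "7" already present; 2 new (9, 6)
  "81914" → prefix "8191" already present; 1 new (4)
  "819184067" → prefix "8191" already present; 5 new (8, 4, 0, 6, 7)
  "8191299991" → prefix "81912" already present; 5 new (9, 9, 9, 9, 1)
Total nodes = 7 + 10 + 7 + 5 + 3 + 8 + 8 + 2 + 4 + 5 + 5 + 2 + 1 + 5 + 5 = 77

77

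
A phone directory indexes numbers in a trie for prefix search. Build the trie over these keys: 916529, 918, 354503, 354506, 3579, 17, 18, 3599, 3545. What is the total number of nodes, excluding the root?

Trace insertions, counting only characters that open a new branch:
  "916529" → 6 new (9, 1, 6, 5, 2, 9)
  "918" → prefix "91" already present; 1 new (8)
  "354503" → 6 new (3, 5, 4, 5, 0, 3)
  "354506" → prefix "35450" already present; 1 new (6)
  "3579" → prefix "35" already present; 2 new (7, 9)
  "17" → 2 new (1, 7)
  "18" → prefix "1" already present; 1 new (8)
  "3599" → prefix "35" already present; 2 new (9, 9)
  "3545" → prefix "3545" already present; 0 new (none)
Total nodes = 6 + 1 + 6 + 1 + 2 + 2 + 1 + 2 + 0 = 21

21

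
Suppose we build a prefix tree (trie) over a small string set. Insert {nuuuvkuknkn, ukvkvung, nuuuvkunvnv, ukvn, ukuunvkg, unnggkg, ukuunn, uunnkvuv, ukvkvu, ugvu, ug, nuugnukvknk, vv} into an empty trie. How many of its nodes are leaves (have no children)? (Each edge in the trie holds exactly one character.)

Leaves are exactly the stored words that no other stored word extends.
Those words: "nuugnukvknk", "nuuuvkuknkn", "nuuuvkunvnv", "ugvu", "ukuunn", "ukuunvkg", "ukvkvung", "ukvn", "unnggkg", "uunnkvuv", "vv"
Leaf count: 11

11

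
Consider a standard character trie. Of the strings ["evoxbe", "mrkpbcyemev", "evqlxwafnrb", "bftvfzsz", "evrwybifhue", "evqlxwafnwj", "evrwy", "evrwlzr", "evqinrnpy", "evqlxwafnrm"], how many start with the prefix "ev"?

8

Traverse to the node for "ev", then collect every word in that subtree.
Words under "ev": evoxbe, evqinrnpy, evqlxwafnrb, evqlxwafnrm, evqlxwafnwj, evrwlzr, evrwy, evrwybifhue
Count: 8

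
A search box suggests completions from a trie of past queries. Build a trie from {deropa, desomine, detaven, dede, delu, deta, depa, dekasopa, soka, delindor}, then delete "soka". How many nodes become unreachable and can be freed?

4

Walk "soka" from the leaf back toward the root, removing each node that no remaining word uses.
No other word shares any prefix with "soka", so all 4 of its nodes go.
Nodes removed: 4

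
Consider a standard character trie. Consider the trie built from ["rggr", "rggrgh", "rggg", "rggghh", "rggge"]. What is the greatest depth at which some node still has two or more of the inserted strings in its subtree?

4

Equivalently: take the maximum, over all pairs, of their longest common prefix length.
e.g. "rggg" and "rggge" share the prefix "rggg" of length 4; no pair shares a longer one.
Longest shared-prefix length: 4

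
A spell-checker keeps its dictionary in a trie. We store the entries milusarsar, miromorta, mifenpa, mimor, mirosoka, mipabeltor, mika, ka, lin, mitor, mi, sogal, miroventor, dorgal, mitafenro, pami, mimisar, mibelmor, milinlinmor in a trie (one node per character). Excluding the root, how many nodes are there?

For each word, the new-node count is its length minus the longest prefix already in the trie:
  "milusarsar" → 10 new (m, i, l, u, s, a, r, s, a, r)
  "miromorta" → prefix "mi" already present; 7 new (r, o, m, o, r, t, a)
  "mifenpa" → prefix "mi" already present; 5 new (f, e, n, p, a)
  "mimor" → prefix "mi" already present; 3 new (m, o, r)
  "mirosoka" → prefix "miro" already present; 4 new (s, o, k, a)
  "mipabeltor" → prefix "mi" already present; 8 new (p, a, b, e, l, t, o, r)
  "mika" → prefix "mi" already present; 2 new (k, a)
  "ka" → 2 new (k, a)
  "lin" → 3 new (l, i, n)
  "mitor" → prefix "mi" already present; 3 new (t, o, r)
  "mi" → prefix "mi" already present; 0 new (none)
  "sogal" → 5 new (s, o, g, a, l)
  "miroventor" → prefix "miro" already present; 6 new (v, e, n, t, o, r)
  "dorgal" → 6 new (d, o, r, g, a, l)
  "mitafenro" → prefix "mit" already present; 6 new (a, f, e, n, r, o)
  "pami" → 4 new (p, a, m, i)
  "mimisar" → prefix "mim" already present; 4 new (i, s, a, r)
  "mibelmor" → prefix "mi" already present; 6 new (b, e, l, m, o, r)
  "milinlinmor" → prefix "mil" already present; 8 new (i, n, l, i, n, m, o, r)
Total nodes = 10 + 7 + 5 + 3 + 4 + 8 + 2 + 2 + 3 + 3 + 0 + 5 + 6 + 6 + 6 + 4 + 4 + 6 + 8 = 92

92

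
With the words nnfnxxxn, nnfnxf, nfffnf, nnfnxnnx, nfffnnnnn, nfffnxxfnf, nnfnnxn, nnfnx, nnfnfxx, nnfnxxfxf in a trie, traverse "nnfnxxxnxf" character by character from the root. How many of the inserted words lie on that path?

2

Traverse "nnfnxxxnxf" character by character; count nodes along the way that are marked as word ends.
Prefixes of the query that are stored words: "nnfnx", "nnfnxxxn"
Count: 2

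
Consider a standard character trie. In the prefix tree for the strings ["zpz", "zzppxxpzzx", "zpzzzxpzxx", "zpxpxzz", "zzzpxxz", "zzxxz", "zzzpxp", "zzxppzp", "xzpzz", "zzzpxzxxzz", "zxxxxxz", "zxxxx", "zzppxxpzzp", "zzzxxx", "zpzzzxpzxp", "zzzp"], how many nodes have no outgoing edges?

13

Leaves are exactly the stored words that no other stored word extends.
Those words: "xzpzz", "zpxpxzz", "zpzzzxpzxp", "zpzzzxpzxx", "zxxxxxz", "zzppxxpzzp", "zzppxxpzzx", "zzxppzp", "zzxxz", "zzzpxp", "zzzpxxz", "zzzpxzxxzz", "zzzxxx"
Leaf count: 13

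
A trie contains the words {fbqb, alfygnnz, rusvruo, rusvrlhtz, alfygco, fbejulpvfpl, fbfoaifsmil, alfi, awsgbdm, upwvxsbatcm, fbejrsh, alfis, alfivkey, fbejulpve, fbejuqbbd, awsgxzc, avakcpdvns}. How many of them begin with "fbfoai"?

1

Walk to "fbfoai"; the words in its subtree are exactly those with that prefix.
Matches: "fbfoaifsmil"
Count: 1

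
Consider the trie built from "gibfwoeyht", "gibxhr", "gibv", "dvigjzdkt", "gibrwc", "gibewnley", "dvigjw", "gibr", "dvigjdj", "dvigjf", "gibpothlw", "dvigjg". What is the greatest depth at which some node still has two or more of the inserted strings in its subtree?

Equivalently: take the maximum, over all pairs, of their longest common prefix length.
e.g. "dvigjdj" and "dvigjf" share the prefix "dvigj" of length 5; no pair shares a longer one.
Longest shared-prefix length: 5

5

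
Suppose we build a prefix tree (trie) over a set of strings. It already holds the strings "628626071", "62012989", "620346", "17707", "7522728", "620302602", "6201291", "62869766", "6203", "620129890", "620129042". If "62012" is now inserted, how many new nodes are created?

Every character of "62012" already lies on an existing path (it is a prefix of some stored word).
No new nodes are needed: 0.

0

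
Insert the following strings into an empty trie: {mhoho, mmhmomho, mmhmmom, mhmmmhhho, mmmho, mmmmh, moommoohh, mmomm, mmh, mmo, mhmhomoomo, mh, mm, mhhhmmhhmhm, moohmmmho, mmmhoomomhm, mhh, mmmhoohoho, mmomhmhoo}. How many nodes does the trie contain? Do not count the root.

For each word, the new-node count is its length minus the longest prefix already in the trie:
  "mhoho" → 5 new (m, h, o, h, o)
  "mmhmomho" → prefix "m" already present; 7 new (m, h, m, o, m, h, o)
  "mmhmmom" → prefix "mmhm" already present; 3 new (m, o, m)
  "mhmmmhhho" → prefix "mh" already present; 7 new (m, m, m, h, h, h, o)
  "mmmho" → prefix "mm" already present; 3 new (m, h, o)
  "mmmmh" → prefix "mmm" already present; 2 new (m, h)
  "moommoohh" → prefix "m" already present; 8 new (o, o, m, m, o, o, h, h)
  "mmomm" → prefix "mm" already present; 3 new (o, m, m)
  "mmh" → prefix "mmh" already present; 0 new (none)
  "mmo" → prefix "mmo" already present; 0 new (none)
  "mhmhomoomo" → prefix "mhm" already present; 7 new (h, o, m, o, o, m, o)
  "mh" → prefix "mh" already present; 0 new (none)
  "mm" → prefix "mm" already present; 0 new (none)
  "mhhhmmhhmhm" → prefix "mh" already present; 9 new (h, h, m, m, h, h, m, h, m)
  "moohmmmho" → prefix "moo" already present; 6 new (h, m, m, m, h, o)
  "mmmhoomomhm" → prefix "mmmho" already present; 6 new (o, m, o, m, h, m)
  "mhh" → prefix "mhh" already present; 0 new (none)
  "mmmhoohoho" → prefix "mmmhoo" already present; 4 new (h, o, h, o)
  "mmomhmhoo" → prefix "mmom" already present; 5 new (h, m, h, o, o)
Total nodes = 5 + 7 + 3 + 7 + 3 + 2 + 8 + 3 + 0 + 0 + 7 + 0 + 0 + 9 + 6 + 6 + 0 + 4 + 5 = 75

75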